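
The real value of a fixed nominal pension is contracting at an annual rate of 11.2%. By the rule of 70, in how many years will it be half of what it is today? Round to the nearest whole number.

around 6 years

Halving time ≈ 70 / 11.2 = 6.25 → 6 years.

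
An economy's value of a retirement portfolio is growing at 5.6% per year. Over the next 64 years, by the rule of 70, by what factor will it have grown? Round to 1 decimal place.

roughly 34.8 times

Doubles every ≈ 12.50 years (70/5.6).
64 years is 5.12 doublings; 2^5.12 ≈ 34.8×.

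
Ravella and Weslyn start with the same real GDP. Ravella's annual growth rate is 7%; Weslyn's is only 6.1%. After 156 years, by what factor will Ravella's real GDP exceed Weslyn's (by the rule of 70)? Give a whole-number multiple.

Rate gap = 7% − 6.1% = 0.9 points.
The ratio doubles every 70/0.9 ≈ 77.78 years.
156/77.78 ≈ 2.01 doublings → ratio ≈ 2^2.01 ≈ 4.

approximately 4 times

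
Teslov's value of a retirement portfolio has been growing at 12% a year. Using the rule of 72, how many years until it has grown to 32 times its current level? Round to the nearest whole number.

At 12% it doubles every 72/12 ≈ 6.00 years.
Getting to 32× needs 5 doublings: 5 × 6.00 ≈ 30 years.

around 30 years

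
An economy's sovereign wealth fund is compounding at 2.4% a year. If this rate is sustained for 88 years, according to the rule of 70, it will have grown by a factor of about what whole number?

Doubling time ≈ 70/2.4 = 29.17 years.
88/29.17 ≈ 3 doublings, so about 2^3 = 8×.

roughly 8 times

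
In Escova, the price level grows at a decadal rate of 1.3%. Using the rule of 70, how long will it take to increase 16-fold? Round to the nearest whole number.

about 215 decades

Doubling time ≈ 70/1.3 = 53.85 decades.
16 = 2^4, so 4 doublings → 215 decades.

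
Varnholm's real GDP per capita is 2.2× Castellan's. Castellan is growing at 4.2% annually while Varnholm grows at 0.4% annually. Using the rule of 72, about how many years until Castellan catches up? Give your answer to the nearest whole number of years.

What matters is the difference: 3.8 pp.
Rule of 72 on the gap: the ratio halves every 72/3.8 ≈ 18.95 years.
A 2.2× gap takes log₂(2.2) ≈ 1.14 halvings to close: 1.14 × 18.95 ≈ 22 years.

≈ 22 years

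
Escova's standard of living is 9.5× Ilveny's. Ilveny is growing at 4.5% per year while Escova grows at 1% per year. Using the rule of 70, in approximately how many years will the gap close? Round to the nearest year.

What matters is the difference: 3.5 pp.
Rule of 70 on the gap: the ratio halves every 70/3.5 ≈ 20.00 years.
A 9.5× gap takes log₂(9.5) ≈ 3.25 halvings to close: 3.25 × 20.00 ≈ 65 years.

≈ 65 years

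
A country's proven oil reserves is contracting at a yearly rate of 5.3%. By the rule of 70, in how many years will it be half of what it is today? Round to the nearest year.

≈ 13 years

Falling at 5.3%, it halves about every 70/5.3 = 13.21 years.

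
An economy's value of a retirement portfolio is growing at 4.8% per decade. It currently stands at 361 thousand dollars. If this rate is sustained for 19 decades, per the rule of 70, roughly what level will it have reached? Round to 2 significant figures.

Doubling time ≈ 70/4.8 = 14.58 decades.
19 decades is 19/14.58 ≈ 1.30 doublings, a factor of 2^1.30 ≈ 2.46.
361 × 2.46 ≈ 890 thousand dollars.

roughly 890 thousand dollars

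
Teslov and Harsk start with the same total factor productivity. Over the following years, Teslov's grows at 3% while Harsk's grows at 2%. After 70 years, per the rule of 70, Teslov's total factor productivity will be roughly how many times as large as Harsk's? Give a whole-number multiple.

roughly 2 times

Teslov pulls ahead at 1 pp per year, so the ratio doubles every 70/1 ≈ 70.00 years.
In 70 years that's 1.00 doublings: 2^1.00 ≈ 2.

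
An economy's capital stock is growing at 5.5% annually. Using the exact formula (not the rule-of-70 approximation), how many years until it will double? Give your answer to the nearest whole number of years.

13 years

t = ln(2) / ln(1 + 0.055) = 0.6931 / 0.053541 ≈ 12.95.
≈ 13 years.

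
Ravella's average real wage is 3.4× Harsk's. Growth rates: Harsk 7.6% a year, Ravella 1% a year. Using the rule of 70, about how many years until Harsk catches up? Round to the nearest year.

The growth-rate gap is 7.6% − 1% = 6.6 percentage points.
So the ratio between them halves every 70/6.6 ≈ 10.61 years.
A 3.4× gap takes log₂(3.4) ≈ 1.77 halvings to close: 1.77 × 10.61 ≈ 19 years.

roughly 19 years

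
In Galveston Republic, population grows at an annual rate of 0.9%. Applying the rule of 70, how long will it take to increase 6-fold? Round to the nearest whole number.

approximately 201 years

Doubling time ≈ 70/0.9 = 77.78 years.
6× is log₂ 6 ≈ 2.58 doublings, so ≈ 2.58 × 77.78 = 201 years.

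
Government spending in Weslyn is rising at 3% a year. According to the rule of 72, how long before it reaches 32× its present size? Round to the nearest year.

One doubling takes 72/3 = 24.00 years.
32× is 5 doublings, so 5 × 24.00 ≈ 120 years.

about 120 years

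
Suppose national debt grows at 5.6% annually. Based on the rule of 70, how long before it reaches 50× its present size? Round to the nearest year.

about 71 years

At 5.6% it doubles every 70/5.6 ≈ 12.50 years.
50× is log₂ 50 ≈ 5.64 doublings, so ≈ 5.64 × 12.50 = 71 years.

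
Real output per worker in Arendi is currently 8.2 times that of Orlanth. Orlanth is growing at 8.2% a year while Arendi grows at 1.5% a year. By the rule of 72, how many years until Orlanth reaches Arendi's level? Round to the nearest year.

Orlanth gains on Arendi at 8.2% − 1.5% = 6.7 points a year.
At that relative rate the gap halves every 72/6.7 ≈ 10.75 years.
An 8.2 times gap takes log₂(8.2) ≈ 3.04 halvings to close: 3.04 × 10.75 ≈ 33 years.

roughly 33 years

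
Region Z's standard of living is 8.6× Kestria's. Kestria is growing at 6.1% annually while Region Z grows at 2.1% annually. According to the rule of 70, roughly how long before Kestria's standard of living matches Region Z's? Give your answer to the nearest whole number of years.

Kestria gains on Region Z at 6.1% − 2.1% = 4 points a year.
At that relative rate the gap halves every 70/4 ≈ 17.50 years.
An 8.6× gap takes log₂(8.6) ≈ 3.10 halvings to close: 3.10 × 17.50 ≈ 54 years.

roughly 54 years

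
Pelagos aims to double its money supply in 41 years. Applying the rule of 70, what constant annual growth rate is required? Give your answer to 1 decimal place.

approximately 1.7%

70 / 41 ≈ 1.71, so about 1.7% a year.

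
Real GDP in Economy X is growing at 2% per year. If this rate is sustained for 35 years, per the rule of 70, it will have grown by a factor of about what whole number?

≈ 2 times

At 2% one doubling takes ≈ 35.00 years; 35 years is 1 of them, so ×2.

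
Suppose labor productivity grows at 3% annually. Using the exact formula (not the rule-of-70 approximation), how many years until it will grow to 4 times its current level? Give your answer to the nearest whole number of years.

47 years

t = ln(4) / ln(1 + 0.03) = 1.3863 / 0.029559 ≈ 46.90.
≈ 47 years.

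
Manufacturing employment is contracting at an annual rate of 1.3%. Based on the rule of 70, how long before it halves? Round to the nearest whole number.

about 54 years

The rule works in reverse for decay: 70/1.3 ≈ 53.85 years to halve.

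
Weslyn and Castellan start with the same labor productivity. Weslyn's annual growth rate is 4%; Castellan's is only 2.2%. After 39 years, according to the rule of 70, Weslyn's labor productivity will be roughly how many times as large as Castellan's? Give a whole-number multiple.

Weslyn pulls ahead at 1.8 pp per year, so the ratio doubles every 70/1.8 ≈ 38.89 years.
In 39 years that's 1.00 doublings: 2^1.00 ≈ 2.

approximately 2 times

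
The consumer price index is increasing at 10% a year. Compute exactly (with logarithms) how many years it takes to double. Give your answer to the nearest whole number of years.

7 years

t = ln(2) / ln(1 + 0.1) = 0.6931 / 0.095310 ≈ 7.27.
≈ 7 years.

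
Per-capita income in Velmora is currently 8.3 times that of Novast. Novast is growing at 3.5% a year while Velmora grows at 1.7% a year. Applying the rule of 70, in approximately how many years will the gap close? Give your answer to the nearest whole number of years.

about 119 years

The growth-rate gap is 3.5% − 1.7% = 1.8 percentage points.
So the ratio between them halves every 70/1.8 ≈ 38.89 years.
An 8.3 times gap takes log₂(8.3) ≈ 3.05 halvings to close: 3.05 × 38.89 ≈ 119 years.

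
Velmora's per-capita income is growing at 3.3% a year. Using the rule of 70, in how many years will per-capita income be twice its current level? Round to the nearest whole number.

21 years

70/3.3 ≈ 21.21, so it doubles roughly every 21 years.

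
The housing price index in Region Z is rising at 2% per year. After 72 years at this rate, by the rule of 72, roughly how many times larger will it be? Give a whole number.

72/2 ≈ 36.00 years per doubling.
72 years fits 2 doublings: 2^2 = 4.

approximately 4 times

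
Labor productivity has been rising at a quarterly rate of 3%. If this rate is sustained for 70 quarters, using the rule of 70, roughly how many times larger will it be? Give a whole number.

approximately 8 times

At 3% one doubling takes ≈ 23.33 quarters; 70 quarters is 3 of them, so ×8.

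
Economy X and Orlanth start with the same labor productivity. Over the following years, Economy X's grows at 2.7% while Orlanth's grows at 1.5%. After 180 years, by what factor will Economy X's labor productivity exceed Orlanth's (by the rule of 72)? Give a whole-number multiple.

Only the 1.2-point difference matters.
72/1.2 ≈ 60.00 years per doubling of the ratio; 180 years gives 3.00 doublings, so ≈ 8×.

around 8 times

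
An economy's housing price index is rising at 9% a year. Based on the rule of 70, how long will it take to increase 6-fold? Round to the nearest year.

approximately 20 years

At 9% it doubles every 70/9 ≈ 7.78 years.
6× is log₂ 6 ≈ 2.58 doublings, so ≈ 2.58 × 7.78 = 20 years.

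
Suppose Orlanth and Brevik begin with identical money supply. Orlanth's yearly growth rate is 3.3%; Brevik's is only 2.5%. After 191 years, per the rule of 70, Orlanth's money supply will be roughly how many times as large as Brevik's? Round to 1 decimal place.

≈ 4.5 times

Rate gap = 3.3% − 2.5% = 0.8 points.
The ratio doubles every 70/0.8 ≈ 87.50 years.
191/87.50 ≈ 2.18 doublings → ratio ≈ 2^2.18 ≈ 4.5.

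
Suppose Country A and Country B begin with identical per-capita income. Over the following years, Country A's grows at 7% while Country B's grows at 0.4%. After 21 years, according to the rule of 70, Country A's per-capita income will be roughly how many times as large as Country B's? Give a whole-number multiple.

Rate gap = 7% − 0.4% = 6.6 points.
The ratio doubles every 70/6.6 ≈ 10.61 years.
21/10.61 ≈ 1.98 doublings → ratio ≈ 2^1.98 ≈ 4.

roughly 4 times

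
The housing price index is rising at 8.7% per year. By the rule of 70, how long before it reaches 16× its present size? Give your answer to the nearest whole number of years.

about 32 years

One doubling takes 70/8.7 = 8.05 years.
16× is 4 doublings, so 4 × 8.05 ≈ 32 years.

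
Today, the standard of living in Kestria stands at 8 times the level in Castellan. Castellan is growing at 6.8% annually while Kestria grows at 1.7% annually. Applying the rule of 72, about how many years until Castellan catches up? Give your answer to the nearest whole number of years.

The growth-rate gap is 6.8% − 1.7% = 5.1 percentage points.
So the ratio between them halves every 72/5.1 ≈ 14.12 years.
An 8 times gap closes after 3 halvings: 3 × 14.12 ≈ 42 years.

around 42 years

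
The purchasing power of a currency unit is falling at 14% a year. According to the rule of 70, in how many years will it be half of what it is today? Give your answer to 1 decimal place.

Halving time ≈ 70 / 14 = 5.00 → 5.0 years.

about 5.0 years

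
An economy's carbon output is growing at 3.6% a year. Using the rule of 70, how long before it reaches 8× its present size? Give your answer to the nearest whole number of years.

One doubling takes 70/3.6 = 19.44 years.
Getting to 8× needs 3 doublings: 3 × 19.44 ≈ 58 years.

≈ 58 years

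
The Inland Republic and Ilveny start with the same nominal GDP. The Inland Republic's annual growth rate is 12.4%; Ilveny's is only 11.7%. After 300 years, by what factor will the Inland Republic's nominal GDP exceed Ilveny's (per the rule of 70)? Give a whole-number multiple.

about 8 times

Rate gap = 12.4% − 11.7% = 0.7 points.
The ratio doubles every 70/0.7 ≈ 100.00 years.
300/100.00 ≈ 3.00 doublings → ratio ≈ 2^3.00 ≈ 8.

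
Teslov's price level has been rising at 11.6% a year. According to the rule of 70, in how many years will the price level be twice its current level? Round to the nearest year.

around 6 years

At 11.6%, doubling takes about 70/11.6 = 6.03 years.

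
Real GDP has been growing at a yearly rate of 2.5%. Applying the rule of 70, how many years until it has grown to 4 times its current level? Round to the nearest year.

Doubling time ≈ 70/2.5 = 28.00 years.
4× is 2 doublings, so 2 × 28.00 ≈ 56 years.

roughly 56 years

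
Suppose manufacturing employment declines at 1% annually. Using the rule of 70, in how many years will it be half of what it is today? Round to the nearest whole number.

70 years

Halving time ≈ 70 / 1 = 70.00 → 70 years.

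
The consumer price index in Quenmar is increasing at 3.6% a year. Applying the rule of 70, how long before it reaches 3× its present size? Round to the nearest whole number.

Doubling time ≈ 70/3.6 = 19.44 years.
3× is log₂ 3 ≈ 1.58 doublings, so ≈ 1.58 × 19.44 = 31 years.

≈ 31 years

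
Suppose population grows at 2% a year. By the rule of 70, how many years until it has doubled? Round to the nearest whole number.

At 2%, doubling takes about 70/2 = 35.00 years.

approximately 35 years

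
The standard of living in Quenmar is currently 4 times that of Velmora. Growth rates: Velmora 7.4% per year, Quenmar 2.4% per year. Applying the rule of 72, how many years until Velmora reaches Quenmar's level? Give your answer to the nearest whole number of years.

about 29 years

Velmora gains on Quenmar at 7.4% − 2.4% = 5 points a year.
At that relative rate the gap halves every 72/5 ≈ 14.40 years.
A 4 times gap closes after 2 halvings: 2 × 14.40 ≈ 29 years.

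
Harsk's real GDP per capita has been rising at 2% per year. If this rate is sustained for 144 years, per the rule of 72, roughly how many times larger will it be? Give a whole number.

roughly 16 times

At 2% one doubling takes ≈ 36.00 years; 144 years is 4 of them, so ×16.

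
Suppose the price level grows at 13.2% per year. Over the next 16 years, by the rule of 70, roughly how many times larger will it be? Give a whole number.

8 times

70/13.2 ≈ 5.30 years per doubling.
16 years fits 3 doublings: 2^3 = 8.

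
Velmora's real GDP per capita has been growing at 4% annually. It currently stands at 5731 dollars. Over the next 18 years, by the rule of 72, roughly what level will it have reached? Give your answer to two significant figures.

≈ 11000 dollars

It doubles every 72/4 ≈ 18.00 years, so 18 years is 1.00 doublings.
2^1.00 ≈ 2.00; 5731 × 2.00 ≈ 11000 dollars.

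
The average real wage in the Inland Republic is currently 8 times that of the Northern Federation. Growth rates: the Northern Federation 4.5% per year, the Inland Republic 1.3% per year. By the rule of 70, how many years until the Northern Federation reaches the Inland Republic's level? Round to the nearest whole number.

around 66 years

the Northern Federation gains on the Inland Republic at 4.5% − 1.3% = 3.2 points a year.
At that relative rate the gap halves every 70/3.2 ≈ 21.88 years.
An 8 times gap closes after 3 halvings: 3 × 21.88 ≈ 66 years.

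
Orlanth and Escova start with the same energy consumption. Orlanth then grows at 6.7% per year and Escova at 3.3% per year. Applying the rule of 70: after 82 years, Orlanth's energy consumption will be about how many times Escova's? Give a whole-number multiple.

Rate gap = 6.7% − 3.3% = 3.4 points.
The ratio doubles every 70/3.4 ≈ 20.59 years.
82/20.59 ≈ 3.98 doublings → ratio ≈ 2^3.98 ≈ 16.

≈ 16 times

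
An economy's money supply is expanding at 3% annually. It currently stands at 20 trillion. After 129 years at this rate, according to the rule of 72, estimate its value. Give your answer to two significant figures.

It doubles every 72/3 ≈ 24.00 years, so 129 years is 5.38 doublings.
2^5.38 ≈ 41.64; 20 × 41.64 ≈ 830 trillion.

roughly 830 trillion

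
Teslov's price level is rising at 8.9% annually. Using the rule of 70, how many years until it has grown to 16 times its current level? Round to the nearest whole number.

One doubling takes 70/8.9 = 7.87 years.
Getting to 16× needs 4 doublings: 4 × 7.87 ≈ 31 years.

roughly 31 years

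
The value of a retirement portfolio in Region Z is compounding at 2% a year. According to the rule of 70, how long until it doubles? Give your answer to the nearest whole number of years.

around 35 years

Doubling time ≈ 70 / 2 = 35.00 years.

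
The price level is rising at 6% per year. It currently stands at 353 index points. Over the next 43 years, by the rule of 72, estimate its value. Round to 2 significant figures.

It doubles every 72/6 ≈ 12.00 years, so 43 years is 3.58 doublings.
2^3.58 ≈ 11.96; 353 × 11.96 ≈ 4200 index points.

approximately 4200 index points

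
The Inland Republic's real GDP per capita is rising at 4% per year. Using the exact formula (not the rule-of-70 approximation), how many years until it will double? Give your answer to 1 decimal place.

17.7 years

t = ln(2) / ln(1 + 0.04) = 0.6931 / 0.039221 ≈ 17.67.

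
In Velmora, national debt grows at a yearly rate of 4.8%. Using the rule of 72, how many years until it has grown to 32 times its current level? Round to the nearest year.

approximately 75 years

Doubling time ≈ 72/4.8 = 15.00 years.
32× is 5 doublings, so 5 × 15.00 ≈ 75 years.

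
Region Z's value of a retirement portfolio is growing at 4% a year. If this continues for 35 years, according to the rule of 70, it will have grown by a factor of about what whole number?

70/4 ≈ 17.50 years per doubling.
35 years fits 2 doublings: 2^2 = 4.

about 4 times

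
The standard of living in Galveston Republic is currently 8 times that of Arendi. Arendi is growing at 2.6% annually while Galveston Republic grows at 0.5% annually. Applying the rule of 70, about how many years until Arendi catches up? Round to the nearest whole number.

100 years

The growth-rate gap is 2.6% − 0.5% = 2.1 percentage points.
So the ratio between them halves every 70/2.1 ≈ 33.33 years.
An 8 times gap closes after 3 halvings: 3 × 33.33 ≈ 100 years.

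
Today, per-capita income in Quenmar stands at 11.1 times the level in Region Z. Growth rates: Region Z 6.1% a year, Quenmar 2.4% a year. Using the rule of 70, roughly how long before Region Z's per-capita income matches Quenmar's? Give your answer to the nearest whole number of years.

≈ 66 years

Region Z gains on Quenmar at 6.1% − 2.4% = 3.7 points a year.
At that relative rate the gap halves every 70/3.7 ≈ 18.92 years.
An 11.1 times gap takes log₂(11.1) ≈ 3.47 halvings to close: 3.47 × 18.92 ≈ 66 years.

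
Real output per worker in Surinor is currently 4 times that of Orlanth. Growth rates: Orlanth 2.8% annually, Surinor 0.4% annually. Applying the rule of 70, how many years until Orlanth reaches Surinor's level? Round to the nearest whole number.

Orlanth gains on Surinor at 2.8% − 0.4% = 2.4 points a year.
At that relative rate the gap halves every 70/2.4 ≈ 29.17 years.
A 4 times gap closes after 2 halvings: 2 × 29.17 ≈ 58 years.

approximately 58 years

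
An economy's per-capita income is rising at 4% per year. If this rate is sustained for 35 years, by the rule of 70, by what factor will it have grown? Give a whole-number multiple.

around 4 times

Doubling time ≈ 70/4 = 17.50 years.
35/17.50 ≈ 2 doublings, so about 2^2 = 4×.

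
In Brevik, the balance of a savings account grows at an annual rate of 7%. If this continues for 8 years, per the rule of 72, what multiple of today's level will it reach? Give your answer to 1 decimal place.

around 1.7 times

Doubling time ≈ 72/7 = 10.29 years.
8 years / 10.29 ≈ 0.78 doublings → factor 2^0.78 ≈ 1.7.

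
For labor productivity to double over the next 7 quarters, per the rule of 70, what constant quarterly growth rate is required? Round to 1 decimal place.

10.0%

70 / 7 ≈ 10.00, so about 10.0% per quarter.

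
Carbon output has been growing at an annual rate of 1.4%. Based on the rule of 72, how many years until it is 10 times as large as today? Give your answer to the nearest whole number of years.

Doubling time ≈ 72/1.4 = 51.43 years.
Reaching 10× takes log₂(10) ≈ 3.32 doublings.
3.32 × 51.43 ≈ 171 years.

171 years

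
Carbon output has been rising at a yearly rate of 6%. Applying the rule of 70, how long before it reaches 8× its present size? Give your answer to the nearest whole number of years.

At 6% it doubles every 70/6 ≈ 11.67 years.
8× is 3 doublings, so 3 × 11.67 ≈ 35 years.

approximately 35 years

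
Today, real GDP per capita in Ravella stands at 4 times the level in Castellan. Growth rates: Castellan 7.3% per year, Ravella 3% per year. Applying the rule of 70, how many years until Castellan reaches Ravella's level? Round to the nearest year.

The growth-rate gap is 7.3% − 3% = 4.3 percentage points.
So the ratio between them halves every 70/4.3 ≈ 16.28 years.
A 4 times gap closes after 2 halvings: 2 × 16.28 ≈ 33 years.

approximately 33 years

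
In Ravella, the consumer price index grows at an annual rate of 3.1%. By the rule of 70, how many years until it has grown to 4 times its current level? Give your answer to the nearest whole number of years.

≈ 45 years

At 3.1% it doubles every 70/3.1 ≈ 22.58 years.
4 = 2^2, so 2 doublings → 45 years.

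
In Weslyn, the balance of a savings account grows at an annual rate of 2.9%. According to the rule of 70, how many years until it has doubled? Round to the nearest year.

70/2.9 ≈ 24.14, so it doubles roughly every 24 years.

approximately 24 years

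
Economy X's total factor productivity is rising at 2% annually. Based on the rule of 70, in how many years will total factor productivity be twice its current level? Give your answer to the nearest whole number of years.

around 35 years

At 2%, doubling takes about 70/2 = 35.00 years.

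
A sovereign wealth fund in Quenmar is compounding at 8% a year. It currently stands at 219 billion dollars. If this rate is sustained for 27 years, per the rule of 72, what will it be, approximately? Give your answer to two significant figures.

It doubles every 72/8 ≈ 9.00 years, so 27 years is 3.00 doublings.
2^3.00 ≈ 8.00; 219 × 8.00 ≈ 1800 billion dollars.

around 1800 billion dollars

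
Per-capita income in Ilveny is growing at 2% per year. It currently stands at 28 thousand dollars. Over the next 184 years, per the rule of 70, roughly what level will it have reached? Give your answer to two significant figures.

≈ 1100 thousand dollars

Doubling time ≈ 70/2 = 35.00 years.
184 years is 184/35.00 ≈ 5.26 doublings, a factor of 2^5.26 ≈ 38.32.
28 × 38.32 ≈ 1100 thousand dollars.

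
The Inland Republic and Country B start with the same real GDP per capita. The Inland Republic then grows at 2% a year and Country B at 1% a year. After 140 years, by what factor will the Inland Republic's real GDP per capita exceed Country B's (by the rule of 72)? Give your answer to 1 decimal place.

around 3.8 times

the Inland Republic pulls ahead at 1 pp per year, so the ratio doubles every 72/1 ≈ 72.00 years.
In 140 years that's 1.94 doublings: 2^1.94 ≈ 3.8.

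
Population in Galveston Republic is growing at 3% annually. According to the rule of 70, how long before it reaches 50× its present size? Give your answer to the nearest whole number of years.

≈ 132 years

Doubling time ≈ 70/3 = 23.33 years.
Reaching 50× takes log₂(50) ≈ 5.64 doublings.
5.64 × 23.33 ≈ 132 years.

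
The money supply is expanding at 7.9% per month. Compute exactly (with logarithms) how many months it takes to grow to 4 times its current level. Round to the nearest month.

18 months

t = ln(4) / ln(1 + 0.079) = 1.3863 / 0.076035 ≈ 18.23.
≈ 18 months.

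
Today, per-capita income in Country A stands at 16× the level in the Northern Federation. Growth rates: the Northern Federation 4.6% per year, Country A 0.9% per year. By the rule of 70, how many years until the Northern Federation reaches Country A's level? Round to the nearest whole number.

What matters is the difference: 3.7 pp.
Rule of 70 on the gap: the ratio halves every 70/3.7 ≈ 18.92 years.
A 16× gap closes after 4 halvings: 4 × 18.92 ≈ 76 years.

approximately 76 years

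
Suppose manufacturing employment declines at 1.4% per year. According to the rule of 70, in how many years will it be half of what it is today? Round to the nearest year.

The rule works in reverse for decay: 70/1.4 ≈ 50.00 years to halve.

about 50 years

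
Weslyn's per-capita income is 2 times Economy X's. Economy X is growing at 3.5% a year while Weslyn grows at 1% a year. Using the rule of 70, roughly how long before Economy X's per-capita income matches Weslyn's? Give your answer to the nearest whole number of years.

The growth-rate gap is 3.5% − 1% = 2.5 percentage points.
So the ratio between them halves every 70/2.5 ≈ 28.00 years.
A 2 times gap closes after 1 halving: 1 × 28.00 ≈ 28 years.

around 28 years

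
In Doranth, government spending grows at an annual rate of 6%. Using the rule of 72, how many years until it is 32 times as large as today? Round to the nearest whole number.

Doubling time ≈ 72/6 = 12.00 years.
32 = 2^5, so 5 doublings → 60 years.

approximately 60 years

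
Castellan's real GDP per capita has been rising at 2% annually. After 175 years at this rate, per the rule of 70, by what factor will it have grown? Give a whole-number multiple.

At 2% one doubling takes ≈ 35.00 years; 175 years is 5 of them, so ×32.

approximately 32 times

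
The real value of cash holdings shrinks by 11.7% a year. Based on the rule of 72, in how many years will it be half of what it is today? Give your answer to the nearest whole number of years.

Falling at 11.7%, it halves about every 72/11.7 = 6.15 years.

about 6 years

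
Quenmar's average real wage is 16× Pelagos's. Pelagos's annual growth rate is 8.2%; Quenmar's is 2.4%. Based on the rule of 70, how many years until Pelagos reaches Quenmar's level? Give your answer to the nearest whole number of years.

Pelagos gains on Quenmar at 8.2% − 2.4% = 5.8 points a year.
At that relative rate the gap halves every 70/5.8 ≈ 12.07 years.
A 16× gap closes after 4 halvings: 4 × 12.07 ≈ 48 years.

approximately 48 years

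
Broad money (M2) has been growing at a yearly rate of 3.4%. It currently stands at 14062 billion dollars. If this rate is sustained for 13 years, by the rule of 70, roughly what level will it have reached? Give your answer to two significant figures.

It doubles every 70/3.4 ≈ 20.59 years, so 13 years is 0.63 doublings.
2^0.63 ≈ 1.55; 14062 × 1.55 ≈ 22000 billion dollars.

roughly 22000 billion dollars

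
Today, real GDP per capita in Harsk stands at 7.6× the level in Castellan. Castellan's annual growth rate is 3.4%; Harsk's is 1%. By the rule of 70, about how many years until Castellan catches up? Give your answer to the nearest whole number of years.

approximately 85 years

Castellan gains on Harsk at 3.4% − 1% = 2.4 points a year.
At that relative rate the gap halves every 70/2.4 ≈ 29.17 years.
A 7.6× gap takes log₂(7.6) ≈ 2.93 halvings to close: 2.93 × 29.17 ≈ 85 years.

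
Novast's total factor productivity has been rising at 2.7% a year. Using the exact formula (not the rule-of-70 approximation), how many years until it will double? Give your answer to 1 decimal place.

26.0 years

t = ln(2) / ln(1 + 0.027) = 0.6931 / 0.026642 ≈ 26.02.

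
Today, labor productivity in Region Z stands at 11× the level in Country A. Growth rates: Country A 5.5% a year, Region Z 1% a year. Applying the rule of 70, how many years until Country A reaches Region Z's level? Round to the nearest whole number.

Country A gains on Region Z at 5.5% − 1% = 4.5 points a year.
At that relative rate the gap halves every 70/4.5 ≈ 15.56 years.
An 11× gap takes log₂(11) ≈ 3.46 halvings to close: 3.46 × 15.56 ≈ 54 years.

around 54 years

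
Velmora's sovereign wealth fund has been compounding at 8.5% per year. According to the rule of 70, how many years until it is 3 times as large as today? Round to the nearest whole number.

Doubling time ≈ 70/8.5 = 8.24 years.
3× is log₂ 3 ≈ 1.58 doublings, so ≈ 1.58 × 8.24 = 13 years.

around 13 years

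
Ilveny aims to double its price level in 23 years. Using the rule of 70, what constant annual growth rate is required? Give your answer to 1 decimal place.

70 / 23 ≈ 3.04, so about 3.0% annually.

around 3.0%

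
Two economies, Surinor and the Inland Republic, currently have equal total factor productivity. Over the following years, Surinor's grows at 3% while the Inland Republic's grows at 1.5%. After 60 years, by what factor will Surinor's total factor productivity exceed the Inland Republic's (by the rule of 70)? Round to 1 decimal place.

Surinor pulls ahead at 1.5 pp per year, so the ratio doubles every 70/1.5 ≈ 46.67 years.
In 60 years that's 1.29 doublings: 2^1.29 ≈ 2.4.

≈ 2.4 times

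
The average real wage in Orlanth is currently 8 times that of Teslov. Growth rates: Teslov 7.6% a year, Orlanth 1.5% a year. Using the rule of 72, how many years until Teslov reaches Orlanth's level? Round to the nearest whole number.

35 years

What matters is the difference: 6.1 pp.
Rule of 72 on the gap: the ratio halves every 72/6.1 ≈ 11.80 years.
An 8 times gap closes after 3 halvings: 3 × 11.80 ≈ 35 years.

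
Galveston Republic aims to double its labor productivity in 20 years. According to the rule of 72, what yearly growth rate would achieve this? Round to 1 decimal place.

72 / 20 ≈ 3.60, so about 3.6% per year.

about 3.6%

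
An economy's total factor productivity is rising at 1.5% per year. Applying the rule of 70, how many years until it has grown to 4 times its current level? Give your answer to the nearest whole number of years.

At 1.5% it doubles every 70/1.5 ≈ 46.67 years.
4 = 2^2, so 2 doublings → 93 years.

about 93 years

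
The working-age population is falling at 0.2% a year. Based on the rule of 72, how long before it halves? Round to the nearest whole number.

360 years

The rule works in reverse for decay: 72/0.2 ≈ 360.00 years to halve.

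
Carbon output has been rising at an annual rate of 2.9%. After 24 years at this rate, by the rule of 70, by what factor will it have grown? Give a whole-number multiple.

approximately 2 times

70/2.9 ≈ 24.14 years per doubling.
24 years fits 1 doubling: 2^1 = 2.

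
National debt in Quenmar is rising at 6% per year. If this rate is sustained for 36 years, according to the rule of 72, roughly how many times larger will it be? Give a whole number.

approximately 8 times

Doubling time ≈ 72/6 = 12.00 years.
36/12.00 ≈ 3 doublings, so about 2^3 = 8×.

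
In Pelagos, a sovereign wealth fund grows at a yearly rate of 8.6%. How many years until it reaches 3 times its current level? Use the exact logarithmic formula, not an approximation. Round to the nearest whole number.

t = ln(3) / ln(1 + 0.086) = 1.0986 / 0.082501 ≈ 13.32.
≈ 13 years.

13 years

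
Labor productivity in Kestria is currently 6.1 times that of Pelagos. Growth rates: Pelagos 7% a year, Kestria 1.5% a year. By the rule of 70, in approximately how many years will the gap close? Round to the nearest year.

The growth-rate gap is 7% − 1.5% = 5.5 percentage points.
So the ratio between them halves every 70/5.5 ≈ 12.73 years.
A 6.1 times gap takes log₂(6.1) ≈ 2.61 halvings to close: 2.61 × 12.73 ≈ 33 years.

≈ 33 years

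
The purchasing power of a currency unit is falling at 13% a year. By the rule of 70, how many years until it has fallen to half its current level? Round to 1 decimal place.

Falling at 13%, it halves about every 70/13 = 5.38 years.

about 5.4 years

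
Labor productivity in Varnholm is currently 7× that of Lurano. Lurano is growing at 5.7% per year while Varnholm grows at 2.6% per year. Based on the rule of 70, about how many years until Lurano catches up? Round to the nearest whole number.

around 63 years

The growth-rate gap is 5.7% − 2.6% = 3.1 percentage points.
So the ratio between them halves every 70/3.1 ≈ 22.58 years.
A 7× gap takes log₂(7) ≈ 2.81 halvings to close: 2.81 × 22.58 ≈ 63 years.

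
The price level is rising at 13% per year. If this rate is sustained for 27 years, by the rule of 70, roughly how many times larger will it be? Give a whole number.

roughly 32 times

Doubling time ≈ 70/13 = 5.38 years.
27/5.38 ≈ 5 doublings, so about 2^5 = 32×.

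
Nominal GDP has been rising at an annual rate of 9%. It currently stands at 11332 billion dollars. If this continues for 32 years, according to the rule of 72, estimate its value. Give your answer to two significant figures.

roughly 180000 billion dollars

Doubling time ≈ 72/9 = 8.00 years.
32 years is 32/8.00 ≈ 4.00 doublings, a factor of 2^4.00 ≈ 16.00.
11332 × 16.00 ≈ 180000 billion dollars.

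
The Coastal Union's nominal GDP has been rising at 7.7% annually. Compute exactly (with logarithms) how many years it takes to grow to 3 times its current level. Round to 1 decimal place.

14.8 years

t = ln(3) / ln(1 + 0.077) = 1.0986 / 0.074179 ≈ 14.81.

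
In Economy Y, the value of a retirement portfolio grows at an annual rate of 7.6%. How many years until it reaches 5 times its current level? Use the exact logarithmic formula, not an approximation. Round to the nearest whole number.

t = ln(5) / ln(1 + 0.076) = 1.6094 / 0.073250 ≈ 21.97.
≈ 22 years.

22 years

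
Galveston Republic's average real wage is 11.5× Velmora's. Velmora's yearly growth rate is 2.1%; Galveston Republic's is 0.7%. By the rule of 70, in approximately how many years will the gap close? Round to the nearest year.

≈ 176 years

The growth-rate gap is 2.1% − 0.7% = 1.4 percentage points.
So the ratio between them halves every 70/1.4 ≈ 50.00 years.
An 11.5× gap takes log₂(11.5) ≈ 3.52 halvings to close: 3.52 × 50.00 ≈ 176 years.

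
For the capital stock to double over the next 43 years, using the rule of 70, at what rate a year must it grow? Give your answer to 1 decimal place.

about 1.6%

70 / 43 ≈ 1.63, so about 1.6% a year.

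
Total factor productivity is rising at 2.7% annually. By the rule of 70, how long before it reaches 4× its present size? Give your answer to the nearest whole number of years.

roughly 52 years

Doubling time ≈ 70/2.7 = 25.93 years.
Getting to 4× needs 2 doublings: 2 × 25.93 ≈ 52 years.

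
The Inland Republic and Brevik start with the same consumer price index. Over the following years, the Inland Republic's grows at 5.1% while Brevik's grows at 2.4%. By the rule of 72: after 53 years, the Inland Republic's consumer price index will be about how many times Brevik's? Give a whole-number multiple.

the Inland Republic pulls ahead at 2.7 pp per year, so the ratio doubles every 72/2.7 ≈ 26.67 years.
In 53 years that's 1.99 doublings: 2^1.99 ≈ 4.

about 4 times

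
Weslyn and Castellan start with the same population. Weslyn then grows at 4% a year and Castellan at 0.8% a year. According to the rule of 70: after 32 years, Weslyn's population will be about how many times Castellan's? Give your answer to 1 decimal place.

Weslyn pulls ahead at 3.2 pp per year, so the ratio doubles every 70/3.2 ≈ 21.88 years.
In 32 years that's 1.46 doublings: 2^1.46 ≈ 2.8.

≈ 2.8 times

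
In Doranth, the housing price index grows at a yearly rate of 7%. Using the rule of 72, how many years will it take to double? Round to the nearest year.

Doubling time ≈ 72 / 7 = 10.29 years.

about 10 years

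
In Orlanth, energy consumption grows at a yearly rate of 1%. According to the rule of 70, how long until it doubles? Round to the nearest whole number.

Doubling time ≈ 70 / 1 = 70.00 years.

approximately 70 years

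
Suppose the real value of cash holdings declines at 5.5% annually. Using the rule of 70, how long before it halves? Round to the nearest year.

about 13 years

The rule works in reverse for decay: 70/5.5 ≈ 12.73 years to halve.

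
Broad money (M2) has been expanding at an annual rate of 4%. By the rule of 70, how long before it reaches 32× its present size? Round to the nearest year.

88 years

One doubling takes 70/4 = 17.50 years.
32× is 5 doublings, so 5 × 17.50 ≈ 88 years.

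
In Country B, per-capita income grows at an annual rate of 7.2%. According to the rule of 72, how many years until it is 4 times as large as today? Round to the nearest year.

20 years

Doubling time ≈ 72/7.2 = 10.00 years.
Getting to 4× needs 2 doublings: 2 × 10.00 ≈ 20 years.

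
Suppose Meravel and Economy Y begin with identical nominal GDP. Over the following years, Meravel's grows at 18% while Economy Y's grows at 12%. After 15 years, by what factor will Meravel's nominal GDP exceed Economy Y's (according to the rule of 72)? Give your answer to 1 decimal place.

about 2.4 times

Only the 6-point difference matters.
72/6 ≈ 12.00 years per doubling of the ratio; 15 years gives 1.25 doublings, so ≈ 2.4×.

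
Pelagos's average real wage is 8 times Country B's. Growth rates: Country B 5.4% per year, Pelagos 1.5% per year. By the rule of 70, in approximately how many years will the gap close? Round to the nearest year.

What matters is the difference: 3.9 pp.
Rule of 70 on the gap: the ratio halves every 70/3.9 ≈ 17.95 years.
An 8 times gap closes after 3 halvings: 3 × 17.95 ≈ 54 years.

roughly 54 years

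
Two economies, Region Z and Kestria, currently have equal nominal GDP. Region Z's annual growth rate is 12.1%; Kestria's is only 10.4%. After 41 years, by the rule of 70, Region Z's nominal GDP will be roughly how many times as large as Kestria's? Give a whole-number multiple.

Only the 1.7-point difference matters.
70/1.7 ≈ 41.18 years per doubling of the ratio; 41 years gives 1.00 doublings, so ≈ 2×.

≈ 2 times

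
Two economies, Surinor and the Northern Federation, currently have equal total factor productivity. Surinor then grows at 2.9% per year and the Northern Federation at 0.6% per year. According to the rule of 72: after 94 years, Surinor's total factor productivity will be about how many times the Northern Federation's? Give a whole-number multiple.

Surinor pulls ahead at 2.3 pp per year, so the ratio doubles every 72/2.3 ≈ 31.30 years.
In 94 years that's 3.00 doublings: 2^3.00 ≈ 8.

≈ 8 times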